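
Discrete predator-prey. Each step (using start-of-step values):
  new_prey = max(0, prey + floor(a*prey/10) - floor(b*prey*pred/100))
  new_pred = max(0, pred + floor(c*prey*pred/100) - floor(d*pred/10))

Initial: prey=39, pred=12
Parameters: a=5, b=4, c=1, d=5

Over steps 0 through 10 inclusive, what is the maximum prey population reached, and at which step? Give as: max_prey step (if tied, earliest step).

Step 1: prey: 39+19-18=40; pred: 12+4-6=10
Step 2: prey: 40+20-16=44; pred: 10+4-5=9
Step 3: prey: 44+22-15=51; pred: 9+3-4=8
Step 4: prey: 51+25-16=60; pred: 8+4-4=8
Step 5: prey: 60+30-19=71; pred: 8+4-4=8
Step 6: prey: 71+35-22=84; pred: 8+5-4=9
Step 7: prey: 84+42-30=96; pred: 9+7-4=12
Step 8: prey: 96+48-46=98; pred: 12+11-6=17
Step 9: prey: 98+49-66=81; pred: 17+16-8=25
Step 10: prey: 81+40-81=40; pred: 25+20-12=33
Max prey = 98 at step 8

Answer: 98 8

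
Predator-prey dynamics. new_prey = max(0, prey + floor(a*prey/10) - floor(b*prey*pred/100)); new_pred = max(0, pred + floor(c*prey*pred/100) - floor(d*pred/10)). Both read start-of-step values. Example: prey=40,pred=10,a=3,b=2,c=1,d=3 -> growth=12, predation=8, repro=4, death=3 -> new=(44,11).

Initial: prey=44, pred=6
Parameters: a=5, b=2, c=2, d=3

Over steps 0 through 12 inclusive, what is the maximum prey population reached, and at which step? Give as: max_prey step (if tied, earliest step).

Step 1: prey: 44+22-5=61; pred: 6+5-1=10
Step 2: prey: 61+30-12=79; pred: 10+12-3=19
Step 3: prey: 79+39-30=88; pred: 19+30-5=44
Step 4: prey: 88+44-77=55; pred: 44+77-13=108
Step 5: prey: 55+27-118=0; pred: 108+118-32=194
Step 6: prey: 0+0-0=0; pred: 194+0-58=136
Step 7: prey: 0+0-0=0; pred: 136+0-40=96
Step 8: prey: 0+0-0=0; pred: 96+0-28=68
Step 9: prey: 0+0-0=0; pred: 68+0-20=48
Step 10: prey: 0+0-0=0; pred: 48+0-14=34
Step 11: prey: 0+0-0=0; pred: 34+0-10=24
Step 12: prey: 0+0-0=0; pred: 24+0-7=17
Max prey = 88 at step 3

Answer: 88 3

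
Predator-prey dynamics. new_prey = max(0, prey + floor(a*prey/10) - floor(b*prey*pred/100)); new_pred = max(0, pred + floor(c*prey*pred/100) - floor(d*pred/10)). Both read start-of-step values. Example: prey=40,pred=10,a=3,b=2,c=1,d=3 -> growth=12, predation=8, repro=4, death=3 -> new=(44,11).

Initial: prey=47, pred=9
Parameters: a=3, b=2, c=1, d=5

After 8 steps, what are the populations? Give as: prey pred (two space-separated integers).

Answer: 67 28

Derivation:
Step 1: prey: 47+14-8=53; pred: 9+4-4=9
Step 2: prey: 53+15-9=59; pred: 9+4-4=9
Step 3: prey: 59+17-10=66; pred: 9+5-4=10
Step 4: prey: 66+19-13=72; pred: 10+6-5=11
Step 5: prey: 72+21-15=78; pred: 11+7-5=13
Step 6: prey: 78+23-20=81; pred: 13+10-6=17
Step 7: prey: 81+24-27=78; pred: 17+13-8=22
Step 8: prey: 78+23-34=67; pred: 22+17-11=28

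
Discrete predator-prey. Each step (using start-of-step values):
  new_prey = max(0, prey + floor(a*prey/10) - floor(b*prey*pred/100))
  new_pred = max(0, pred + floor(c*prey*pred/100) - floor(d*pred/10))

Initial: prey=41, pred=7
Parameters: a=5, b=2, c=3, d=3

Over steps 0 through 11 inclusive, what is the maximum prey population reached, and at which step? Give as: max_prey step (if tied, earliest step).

Answer: 70 2

Derivation:
Step 1: prey: 41+20-5=56; pred: 7+8-2=13
Step 2: prey: 56+28-14=70; pred: 13+21-3=31
Step 3: prey: 70+35-43=62; pred: 31+65-9=87
Step 4: prey: 62+31-107=0; pred: 87+161-26=222
Step 5: prey: 0+0-0=0; pred: 222+0-66=156
Step 6: prey: 0+0-0=0; pred: 156+0-46=110
Step 7: prey: 0+0-0=0; pred: 110+0-33=77
Step 8: prey: 0+0-0=0; pred: 77+0-23=54
Step 9: prey: 0+0-0=0; pred: 54+0-16=38
Step 10: prey: 0+0-0=0; pred: 38+0-11=27
Step 11: prey: 0+0-0=0; pred: 27+0-8=19
Max prey = 70 at step 2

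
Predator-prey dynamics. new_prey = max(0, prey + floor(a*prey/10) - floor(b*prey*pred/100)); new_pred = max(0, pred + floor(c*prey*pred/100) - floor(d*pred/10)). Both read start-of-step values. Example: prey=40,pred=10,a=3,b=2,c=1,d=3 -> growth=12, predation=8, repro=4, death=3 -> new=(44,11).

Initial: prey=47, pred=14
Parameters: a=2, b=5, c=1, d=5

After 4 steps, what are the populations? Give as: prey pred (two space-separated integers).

Answer: 8 3

Derivation:
Step 1: prey: 47+9-32=24; pred: 14+6-7=13
Step 2: prey: 24+4-15=13; pred: 13+3-6=10
Step 3: prey: 13+2-6=9; pred: 10+1-5=6
Step 4: prey: 9+1-2=8; pred: 6+0-3=3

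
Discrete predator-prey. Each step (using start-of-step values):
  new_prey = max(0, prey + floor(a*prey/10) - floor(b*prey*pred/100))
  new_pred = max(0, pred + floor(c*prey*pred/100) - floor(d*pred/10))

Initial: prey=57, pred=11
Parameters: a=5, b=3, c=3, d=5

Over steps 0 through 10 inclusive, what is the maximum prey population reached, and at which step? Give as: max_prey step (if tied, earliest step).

Step 1: prey: 57+28-18=67; pred: 11+18-5=24
Step 2: prey: 67+33-48=52; pred: 24+48-12=60
Step 3: prey: 52+26-93=0; pred: 60+93-30=123
Step 4: prey: 0+0-0=0; pred: 123+0-61=62
Step 5: prey: 0+0-0=0; pred: 62+0-31=31
Step 6: prey: 0+0-0=0; pred: 31+0-15=16
Step 7: prey: 0+0-0=0; pred: 16+0-8=8
Step 8: prey: 0+0-0=0; pred: 8+0-4=4
Step 9: prey: 0+0-0=0; pred: 4+0-2=2
Step 10: prey: 0+0-0=0; pred: 2+0-1=1
Max prey = 67 at step 1

Answer: 67 1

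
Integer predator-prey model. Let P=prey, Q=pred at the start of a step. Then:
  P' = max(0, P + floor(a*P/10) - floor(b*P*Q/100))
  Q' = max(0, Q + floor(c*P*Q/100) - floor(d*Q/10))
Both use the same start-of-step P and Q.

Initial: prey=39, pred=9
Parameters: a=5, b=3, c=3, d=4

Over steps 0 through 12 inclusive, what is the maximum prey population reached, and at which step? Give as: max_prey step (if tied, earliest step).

Answer: 49 2

Derivation:
Step 1: prey: 39+19-10=48; pred: 9+10-3=16
Step 2: prey: 48+24-23=49; pred: 16+23-6=33
Step 3: prey: 49+24-48=25; pred: 33+48-13=68
Step 4: prey: 25+12-51=0; pred: 68+51-27=92
Step 5: prey: 0+0-0=0; pred: 92+0-36=56
Step 6: prey: 0+0-0=0; pred: 56+0-22=34
Step 7: prey: 0+0-0=0; pred: 34+0-13=21
Step 8: prey: 0+0-0=0; pred: 21+0-8=13
Step 9: prey: 0+0-0=0; pred: 13+0-5=8
Step 10: prey: 0+0-0=0; pred: 8+0-3=5
Step 11: prey: 0+0-0=0; pred: 5+0-2=3
Step 12: prey: 0+0-0=0; pred: 3+0-1=2
Max prey = 49 at step 2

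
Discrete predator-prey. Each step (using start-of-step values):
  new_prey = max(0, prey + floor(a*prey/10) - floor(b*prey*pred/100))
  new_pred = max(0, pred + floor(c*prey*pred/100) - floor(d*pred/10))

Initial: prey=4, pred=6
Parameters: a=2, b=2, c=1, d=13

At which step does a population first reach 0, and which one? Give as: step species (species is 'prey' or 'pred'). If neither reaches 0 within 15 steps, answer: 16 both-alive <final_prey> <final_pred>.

Step 1: prey: 4+0-0=4; pred: 6+0-7=0
First extinction: pred at step 1

Answer: 1 pred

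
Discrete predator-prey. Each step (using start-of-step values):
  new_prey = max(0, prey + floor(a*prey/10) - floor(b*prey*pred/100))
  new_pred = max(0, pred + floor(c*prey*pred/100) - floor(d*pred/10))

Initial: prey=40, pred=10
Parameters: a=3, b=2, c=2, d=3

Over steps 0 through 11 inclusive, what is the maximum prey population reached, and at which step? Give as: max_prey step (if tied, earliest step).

Step 1: prey: 40+12-8=44; pred: 10+8-3=15
Step 2: prey: 44+13-13=44; pred: 15+13-4=24
Step 3: prey: 44+13-21=36; pred: 24+21-7=38
Step 4: prey: 36+10-27=19; pred: 38+27-11=54
Step 5: prey: 19+5-20=4; pred: 54+20-16=58
Step 6: prey: 4+1-4=1; pred: 58+4-17=45
Step 7: prey: 1+0-0=1; pred: 45+0-13=32
Step 8: prey: 1+0-0=1; pred: 32+0-9=23
Step 9: prey: 1+0-0=1; pred: 23+0-6=17
Step 10: prey: 1+0-0=1; pred: 17+0-5=12
Step 11: prey: 1+0-0=1; pred: 12+0-3=9
Max prey = 44 at step 1

Answer: 44 1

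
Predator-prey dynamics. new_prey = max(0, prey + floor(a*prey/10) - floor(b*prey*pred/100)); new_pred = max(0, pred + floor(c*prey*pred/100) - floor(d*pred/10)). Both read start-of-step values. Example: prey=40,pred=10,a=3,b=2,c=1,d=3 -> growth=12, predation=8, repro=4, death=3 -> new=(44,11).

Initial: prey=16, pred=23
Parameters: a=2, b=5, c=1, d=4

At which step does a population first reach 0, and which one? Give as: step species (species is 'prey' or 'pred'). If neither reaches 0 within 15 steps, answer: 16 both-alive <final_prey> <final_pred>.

Answer: 16 both-alive 1 2

Derivation:
Step 1: prey: 16+3-18=1; pred: 23+3-9=17
Step 2: prey: 1+0-0=1; pred: 17+0-6=11
Step 3: prey: 1+0-0=1; pred: 11+0-4=7
Step 4: prey: 1+0-0=1; pred: 7+0-2=5
Step 5: prey: 1+0-0=1; pred: 5+0-2=3
Step 6: prey: 1+0-0=1; pred: 3+0-1=2
Step 7: prey: 1+0-0=1; pred: 2+0-0=2
Steps 8-15: state stable at prey=1, pred=2 (no change)
No extinction within 15 steps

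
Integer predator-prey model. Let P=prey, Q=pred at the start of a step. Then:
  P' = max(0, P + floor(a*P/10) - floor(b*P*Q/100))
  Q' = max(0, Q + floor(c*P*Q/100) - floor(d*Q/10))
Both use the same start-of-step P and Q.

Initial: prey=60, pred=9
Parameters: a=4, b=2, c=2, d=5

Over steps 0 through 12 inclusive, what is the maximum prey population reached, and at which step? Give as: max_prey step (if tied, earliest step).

Answer: 81 2

Derivation:
Step 1: prey: 60+24-10=74; pred: 9+10-4=15
Step 2: prey: 74+29-22=81; pred: 15+22-7=30
Step 3: prey: 81+32-48=65; pred: 30+48-15=63
Step 4: prey: 65+26-81=10; pred: 63+81-31=113
Step 5: prey: 10+4-22=0; pred: 113+22-56=79
Step 6: prey: 0+0-0=0; pred: 79+0-39=40
Step 7: prey: 0+0-0=0; pred: 40+0-20=20
Step 8: prey: 0+0-0=0; pred: 20+0-10=10
Step 9: prey: 0+0-0=0; pred: 10+0-5=5
Step 10: prey: 0+0-0=0; pred: 5+0-2=3
Step 11: prey: 0+0-0=0; pred: 3+0-1=2
Step 12: prey: 0+0-0=0; pred: 2+0-1=1
Max prey = 81 at step 2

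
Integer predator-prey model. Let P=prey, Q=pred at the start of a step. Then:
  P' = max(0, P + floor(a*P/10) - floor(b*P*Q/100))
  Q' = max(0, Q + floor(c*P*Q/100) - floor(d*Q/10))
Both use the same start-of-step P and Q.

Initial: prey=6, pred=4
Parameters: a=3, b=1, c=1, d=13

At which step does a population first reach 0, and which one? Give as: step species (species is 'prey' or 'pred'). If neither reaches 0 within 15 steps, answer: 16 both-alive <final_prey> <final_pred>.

Answer: 1 pred

Derivation:
Step 1: prey: 6+1-0=7; pred: 4+0-5=0
First extinction: pred at step 1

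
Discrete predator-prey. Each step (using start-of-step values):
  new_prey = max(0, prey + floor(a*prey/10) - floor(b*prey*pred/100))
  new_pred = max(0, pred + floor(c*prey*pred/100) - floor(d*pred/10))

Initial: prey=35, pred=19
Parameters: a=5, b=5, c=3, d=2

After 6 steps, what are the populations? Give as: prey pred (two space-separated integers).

Step 1: prey: 35+17-33=19; pred: 19+19-3=35
Step 2: prey: 19+9-33=0; pred: 35+19-7=47
Step 3: prey: 0+0-0=0; pred: 47+0-9=38
Step 4: prey: 0+0-0=0; pred: 38+0-7=31
Step 5: prey: 0+0-0=0; pred: 31+0-6=25
Step 6: prey: 0+0-0=0; pred: 25+0-5=20

Answer: 0 20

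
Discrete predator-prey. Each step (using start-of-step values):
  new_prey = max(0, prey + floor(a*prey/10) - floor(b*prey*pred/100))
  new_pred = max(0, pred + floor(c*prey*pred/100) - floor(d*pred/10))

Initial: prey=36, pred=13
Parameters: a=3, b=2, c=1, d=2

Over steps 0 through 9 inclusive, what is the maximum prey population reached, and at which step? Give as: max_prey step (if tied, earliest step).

Step 1: prey: 36+10-9=37; pred: 13+4-2=15
Step 2: prey: 37+11-11=37; pred: 15+5-3=17
Step 3: prey: 37+11-12=36; pred: 17+6-3=20
Step 4: prey: 36+10-14=32; pred: 20+7-4=23
Step 5: prey: 32+9-14=27; pred: 23+7-4=26
Step 6: prey: 27+8-14=21; pred: 26+7-5=28
Step 7: prey: 21+6-11=16; pred: 28+5-5=28
Step 8: prey: 16+4-8=12; pred: 28+4-5=27
Step 9: prey: 12+3-6=9; pred: 27+3-5=25
Max prey = 37 at step 1

Answer: 37 1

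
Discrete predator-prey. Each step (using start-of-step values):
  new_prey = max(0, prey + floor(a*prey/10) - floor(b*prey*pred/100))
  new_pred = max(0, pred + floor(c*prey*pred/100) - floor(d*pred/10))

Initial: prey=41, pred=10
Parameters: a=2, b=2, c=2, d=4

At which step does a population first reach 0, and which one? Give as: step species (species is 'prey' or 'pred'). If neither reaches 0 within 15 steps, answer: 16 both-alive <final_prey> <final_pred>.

Answer: 16 both-alive 3 2

Derivation:
Step 1: prey: 41+8-8=41; pred: 10+8-4=14
Step 2: prey: 41+8-11=38; pred: 14+11-5=20
Step 3: prey: 38+7-15=30; pred: 20+15-8=27
Step 4: prey: 30+6-16=20; pred: 27+16-10=33
Step 5: prey: 20+4-13=11; pred: 33+13-13=33
Step 6: prey: 11+2-7=6; pred: 33+7-13=27
Step 7: prey: 6+1-3=4; pred: 27+3-10=20
Step 8: prey: 4+0-1=3; pred: 20+1-8=13
Step 9: prey: 3+0-0=3; pred: 13+0-5=8
Step 10: prey: 3+0-0=3; pred: 8+0-3=5
Step 11: prey: 3+0-0=3; pred: 5+0-2=3
Step 12: prey: 3+0-0=3; pred: 3+0-1=2
Step 13: prey: 3+0-0=3; pred: 2+0-0=2
Steps 14-15: state stable at prey=3, pred=2 (no change)
No extinction within 15 steps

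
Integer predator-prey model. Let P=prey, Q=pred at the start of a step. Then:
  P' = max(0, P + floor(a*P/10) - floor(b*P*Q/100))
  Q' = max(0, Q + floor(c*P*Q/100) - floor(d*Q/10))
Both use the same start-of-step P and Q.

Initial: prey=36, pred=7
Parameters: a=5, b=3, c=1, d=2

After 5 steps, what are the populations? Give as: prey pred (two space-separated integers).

Answer: 71 31

Derivation:
Step 1: prey: 36+18-7=47; pred: 7+2-1=8
Step 2: prey: 47+23-11=59; pred: 8+3-1=10
Step 3: prey: 59+29-17=71; pred: 10+5-2=13
Step 4: prey: 71+35-27=79; pred: 13+9-2=20
Step 5: prey: 79+39-47=71; pred: 20+15-4=31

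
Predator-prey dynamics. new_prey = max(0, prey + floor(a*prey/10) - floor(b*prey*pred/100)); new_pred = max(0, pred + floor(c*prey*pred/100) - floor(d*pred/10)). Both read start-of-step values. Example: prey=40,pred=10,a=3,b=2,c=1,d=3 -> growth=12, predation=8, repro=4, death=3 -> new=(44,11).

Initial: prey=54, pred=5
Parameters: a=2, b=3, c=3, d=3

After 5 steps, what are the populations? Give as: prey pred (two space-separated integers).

Step 1: prey: 54+10-8=56; pred: 5+8-1=12
Step 2: prey: 56+11-20=47; pred: 12+20-3=29
Step 3: prey: 47+9-40=16; pred: 29+40-8=61
Step 4: prey: 16+3-29=0; pred: 61+29-18=72
Step 5: prey: 0+0-0=0; pred: 72+0-21=51

Answer: 0 51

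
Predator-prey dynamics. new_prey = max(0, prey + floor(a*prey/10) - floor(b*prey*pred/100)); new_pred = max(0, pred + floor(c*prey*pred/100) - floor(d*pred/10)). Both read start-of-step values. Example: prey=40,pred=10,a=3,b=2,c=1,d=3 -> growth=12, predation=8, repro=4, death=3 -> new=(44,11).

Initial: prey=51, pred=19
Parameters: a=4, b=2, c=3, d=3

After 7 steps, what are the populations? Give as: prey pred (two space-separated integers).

Step 1: prey: 51+20-19=52; pred: 19+29-5=43
Step 2: prey: 52+20-44=28; pred: 43+67-12=98
Step 3: prey: 28+11-54=0; pred: 98+82-29=151
Step 4: prey: 0+0-0=0; pred: 151+0-45=106
Step 5: prey: 0+0-0=0; pred: 106+0-31=75
Step 6: prey: 0+0-0=0; pred: 75+0-22=53
Step 7: prey: 0+0-0=0; pred: 53+0-15=38

Answer: 0 38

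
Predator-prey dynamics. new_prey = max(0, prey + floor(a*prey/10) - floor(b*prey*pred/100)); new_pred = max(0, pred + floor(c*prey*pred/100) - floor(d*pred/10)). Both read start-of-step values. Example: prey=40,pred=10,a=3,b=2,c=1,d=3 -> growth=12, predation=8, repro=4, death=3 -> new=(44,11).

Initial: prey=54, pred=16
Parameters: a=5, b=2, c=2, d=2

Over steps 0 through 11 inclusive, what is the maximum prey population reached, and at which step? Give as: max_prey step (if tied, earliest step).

Step 1: prey: 54+27-17=64; pred: 16+17-3=30
Step 2: prey: 64+32-38=58; pred: 30+38-6=62
Step 3: prey: 58+29-71=16; pred: 62+71-12=121
Step 4: prey: 16+8-38=0; pred: 121+38-24=135
Step 5: prey: 0+0-0=0; pred: 135+0-27=108
Step 6: prey: 0+0-0=0; pred: 108+0-21=87
Step 7: prey: 0+0-0=0; pred: 87+0-17=70
Step 8: prey: 0+0-0=0; pred: 70+0-14=56
Step 9: prey: 0+0-0=0; pred: 56+0-11=45
Step 10: prey: 0+0-0=0; pred: 45+0-9=36
Step 11: prey: 0+0-0=0; pred: 36+0-7=29
Max prey = 64 at step 1

Answer: 64 1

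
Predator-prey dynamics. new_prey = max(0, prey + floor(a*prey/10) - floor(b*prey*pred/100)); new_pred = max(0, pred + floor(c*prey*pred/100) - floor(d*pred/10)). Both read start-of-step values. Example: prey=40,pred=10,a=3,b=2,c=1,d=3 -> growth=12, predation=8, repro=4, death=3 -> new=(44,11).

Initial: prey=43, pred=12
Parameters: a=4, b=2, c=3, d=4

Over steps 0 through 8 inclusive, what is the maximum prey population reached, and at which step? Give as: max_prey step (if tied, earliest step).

Step 1: prey: 43+17-10=50; pred: 12+15-4=23
Step 2: prey: 50+20-23=47; pred: 23+34-9=48
Step 3: prey: 47+18-45=20; pred: 48+67-19=96
Step 4: prey: 20+8-38=0; pred: 96+57-38=115
Step 5: prey: 0+0-0=0; pred: 115+0-46=69
Step 6: prey: 0+0-0=0; pred: 69+0-27=42
Step 7: prey: 0+0-0=0; pred: 42+0-16=26
Step 8: prey: 0+0-0=0; pred: 26+0-10=16
Max prey = 50 at step 1

Answer: 50 1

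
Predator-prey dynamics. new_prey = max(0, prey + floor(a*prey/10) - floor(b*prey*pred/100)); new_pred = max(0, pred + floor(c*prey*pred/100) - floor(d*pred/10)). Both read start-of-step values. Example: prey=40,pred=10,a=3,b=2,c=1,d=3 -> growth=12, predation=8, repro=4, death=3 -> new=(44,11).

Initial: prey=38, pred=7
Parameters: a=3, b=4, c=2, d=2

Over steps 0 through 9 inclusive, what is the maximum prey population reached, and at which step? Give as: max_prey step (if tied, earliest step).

Step 1: prey: 38+11-10=39; pred: 7+5-1=11
Step 2: prey: 39+11-17=33; pred: 11+8-2=17
Step 3: prey: 33+9-22=20; pred: 17+11-3=25
Step 4: prey: 20+6-20=6; pred: 25+10-5=30
Step 5: prey: 6+1-7=0; pred: 30+3-6=27
Step 6: prey: 0+0-0=0; pred: 27+0-5=22
Step 7: prey: 0+0-0=0; pred: 22+0-4=18
Step 8: prey: 0+0-0=0; pred: 18+0-3=15
Step 9: prey: 0+0-0=0; pred: 15+0-3=12
Max prey = 39 at step 1

Answer: 39 1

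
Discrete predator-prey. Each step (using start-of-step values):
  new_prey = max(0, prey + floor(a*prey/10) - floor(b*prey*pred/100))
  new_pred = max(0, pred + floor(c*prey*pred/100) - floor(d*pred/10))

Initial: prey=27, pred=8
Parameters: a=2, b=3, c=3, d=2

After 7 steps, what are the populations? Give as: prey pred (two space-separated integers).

Answer: 0 21

Derivation:
Step 1: prey: 27+5-6=26; pred: 8+6-1=13
Step 2: prey: 26+5-10=21; pred: 13+10-2=21
Step 3: prey: 21+4-13=12; pred: 21+13-4=30
Step 4: prey: 12+2-10=4; pred: 30+10-6=34
Step 5: prey: 4+0-4=0; pred: 34+4-6=32
Step 6: prey: 0+0-0=0; pred: 32+0-6=26
Step 7: prey: 0+0-0=0; pred: 26+0-5=21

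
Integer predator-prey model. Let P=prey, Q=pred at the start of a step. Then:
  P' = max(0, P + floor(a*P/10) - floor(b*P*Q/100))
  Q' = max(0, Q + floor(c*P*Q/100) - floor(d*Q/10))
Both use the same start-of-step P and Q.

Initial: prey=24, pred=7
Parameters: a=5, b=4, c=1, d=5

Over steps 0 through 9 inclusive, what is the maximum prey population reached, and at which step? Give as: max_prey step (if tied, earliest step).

Answer: 179 8

Derivation:
Step 1: prey: 24+12-6=30; pred: 7+1-3=5
Step 2: prey: 30+15-6=39; pred: 5+1-2=4
Step 3: prey: 39+19-6=52; pred: 4+1-2=3
Step 4: prey: 52+26-6=72; pred: 3+1-1=3
Step 5: prey: 72+36-8=100; pred: 3+2-1=4
Step 6: prey: 100+50-16=134; pred: 4+4-2=6
Step 7: prey: 134+67-32=169; pred: 6+8-3=11
Step 8: prey: 169+84-74=179; pred: 11+18-5=24
Step 9: prey: 179+89-171=97; pred: 24+42-12=54
Max prey = 179 at step 8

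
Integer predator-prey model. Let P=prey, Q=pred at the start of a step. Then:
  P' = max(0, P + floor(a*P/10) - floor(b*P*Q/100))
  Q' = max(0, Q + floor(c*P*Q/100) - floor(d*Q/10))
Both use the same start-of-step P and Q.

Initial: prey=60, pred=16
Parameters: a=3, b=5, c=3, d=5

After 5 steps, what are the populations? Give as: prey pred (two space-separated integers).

Answer: 0 7

Derivation:
Step 1: prey: 60+18-48=30; pred: 16+28-8=36
Step 2: prey: 30+9-54=0; pred: 36+32-18=50
Step 3: prey: 0+0-0=0; pred: 50+0-25=25
Step 4: prey: 0+0-0=0; pred: 25+0-12=13
Step 5: prey: 0+0-0=0; pred: 13+0-6=7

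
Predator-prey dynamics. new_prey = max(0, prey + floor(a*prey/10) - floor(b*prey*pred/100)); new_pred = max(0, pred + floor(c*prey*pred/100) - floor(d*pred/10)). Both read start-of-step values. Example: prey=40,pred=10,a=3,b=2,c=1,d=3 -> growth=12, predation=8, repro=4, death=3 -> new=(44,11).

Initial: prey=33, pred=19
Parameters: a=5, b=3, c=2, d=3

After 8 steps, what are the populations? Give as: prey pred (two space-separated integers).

Step 1: prey: 33+16-18=31; pred: 19+12-5=26
Step 2: prey: 31+15-24=22; pred: 26+16-7=35
Step 3: prey: 22+11-23=10; pred: 35+15-10=40
Step 4: prey: 10+5-12=3; pred: 40+8-12=36
Step 5: prey: 3+1-3=1; pred: 36+2-10=28
Step 6: prey: 1+0-0=1; pred: 28+0-8=20
Step 7: prey: 1+0-0=1; pred: 20+0-6=14
Step 8: prey: 1+0-0=1; pred: 14+0-4=10

Answer: 1 10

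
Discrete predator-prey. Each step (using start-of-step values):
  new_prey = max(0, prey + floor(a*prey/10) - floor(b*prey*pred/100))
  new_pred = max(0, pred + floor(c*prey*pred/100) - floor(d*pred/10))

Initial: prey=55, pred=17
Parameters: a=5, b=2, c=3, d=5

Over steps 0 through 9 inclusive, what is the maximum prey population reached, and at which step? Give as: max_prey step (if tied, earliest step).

Answer: 64 1

Derivation:
Step 1: prey: 55+27-18=64; pred: 17+28-8=37
Step 2: prey: 64+32-47=49; pred: 37+71-18=90
Step 3: prey: 49+24-88=0; pred: 90+132-45=177
Step 4: prey: 0+0-0=0; pred: 177+0-88=89
Step 5: prey: 0+0-0=0; pred: 89+0-44=45
Step 6: prey: 0+0-0=0; pred: 45+0-22=23
Step 7: prey: 0+0-0=0; pred: 23+0-11=12
Step 8: prey: 0+0-0=0; pred: 12+0-6=6
Step 9: prey: 0+0-0=0; pred: 6+0-3=3
Max prey = 64 at step 1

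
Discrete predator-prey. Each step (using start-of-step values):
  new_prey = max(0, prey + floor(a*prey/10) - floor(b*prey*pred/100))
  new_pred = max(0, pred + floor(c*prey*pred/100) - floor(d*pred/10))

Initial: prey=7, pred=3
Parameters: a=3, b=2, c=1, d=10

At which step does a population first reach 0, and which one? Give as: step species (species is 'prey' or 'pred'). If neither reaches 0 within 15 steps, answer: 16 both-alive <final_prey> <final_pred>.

Step 1: prey: 7+2-0=9; pred: 3+0-3=0
First extinction: pred at step 1

Answer: 1 pred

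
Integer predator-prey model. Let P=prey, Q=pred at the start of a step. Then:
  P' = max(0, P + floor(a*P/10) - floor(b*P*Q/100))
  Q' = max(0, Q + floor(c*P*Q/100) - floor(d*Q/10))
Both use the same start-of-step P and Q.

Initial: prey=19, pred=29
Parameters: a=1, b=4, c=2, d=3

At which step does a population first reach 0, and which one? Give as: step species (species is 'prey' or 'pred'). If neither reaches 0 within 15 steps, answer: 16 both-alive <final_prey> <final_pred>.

Step 1: prey: 19+1-22=0; pred: 29+11-8=32
First extinction: prey at step 1

Answer: 1 prey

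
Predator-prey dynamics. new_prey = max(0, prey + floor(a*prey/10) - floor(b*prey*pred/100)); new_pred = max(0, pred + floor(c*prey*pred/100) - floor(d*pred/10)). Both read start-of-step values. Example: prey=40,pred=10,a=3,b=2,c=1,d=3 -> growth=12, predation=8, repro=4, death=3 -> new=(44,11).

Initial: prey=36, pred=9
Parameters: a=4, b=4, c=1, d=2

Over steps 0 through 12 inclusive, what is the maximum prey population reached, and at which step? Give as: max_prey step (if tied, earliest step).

Answer: 38 1

Derivation:
Step 1: prey: 36+14-12=38; pred: 9+3-1=11
Step 2: prey: 38+15-16=37; pred: 11+4-2=13
Step 3: prey: 37+14-19=32; pred: 13+4-2=15
Step 4: prey: 32+12-19=25; pred: 15+4-3=16
Step 5: prey: 25+10-16=19; pred: 16+4-3=17
Step 6: prey: 19+7-12=14; pred: 17+3-3=17
Step 7: prey: 14+5-9=10; pred: 17+2-3=16
Step 8: prey: 10+4-6=8; pred: 16+1-3=14
Step 9: prey: 8+3-4=7; pred: 14+1-2=13
Step 10: prey: 7+2-3=6; pred: 13+0-2=11
Step 11: prey: 6+2-2=6; pred: 11+0-2=9
Step 12: prey: 6+2-2=6; pred: 9+0-1=8
Max prey = 38 at step 1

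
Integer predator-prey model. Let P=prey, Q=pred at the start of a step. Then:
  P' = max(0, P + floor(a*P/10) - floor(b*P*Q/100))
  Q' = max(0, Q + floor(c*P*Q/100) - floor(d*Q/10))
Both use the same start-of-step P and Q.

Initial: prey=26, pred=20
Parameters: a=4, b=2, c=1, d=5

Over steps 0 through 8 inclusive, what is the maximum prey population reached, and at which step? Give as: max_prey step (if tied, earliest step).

Answer: 101 8

Derivation:
Step 1: prey: 26+10-10=26; pred: 20+5-10=15
Step 2: prey: 26+10-7=29; pred: 15+3-7=11
Step 3: prey: 29+11-6=34; pred: 11+3-5=9
Step 4: prey: 34+13-6=41; pred: 9+3-4=8
Step 5: prey: 41+16-6=51; pred: 8+3-4=7
Step 6: prey: 51+20-7=64; pred: 7+3-3=7
Step 7: prey: 64+25-8=81; pred: 7+4-3=8
Step 8: prey: 81+32-12=101; pred: 8+6-4=10
Max prey = 101 at step 8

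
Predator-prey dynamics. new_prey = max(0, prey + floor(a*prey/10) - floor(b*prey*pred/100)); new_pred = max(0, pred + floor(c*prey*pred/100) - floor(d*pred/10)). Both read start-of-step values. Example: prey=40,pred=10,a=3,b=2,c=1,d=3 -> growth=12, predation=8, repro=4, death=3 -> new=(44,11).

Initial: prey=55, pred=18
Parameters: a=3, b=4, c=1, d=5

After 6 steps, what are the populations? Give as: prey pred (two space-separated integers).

Step 1: prey: 55+16-39=32; pred: 18+9-9=18
Step 2: prey: 32+9-23=18; pred: 18+5-9=14
Step 3: prey: 18+5-10=13; pred: 14+2-7=9
Step 4: prey: 13+3-4=12; pred: 9+1-4=6
Step 5: prey: 12+3-2=13; pred: 6+0-3=3
Step 6: prey: 13+3-1=15; pred: 3+0-1=2

Answer: 15 2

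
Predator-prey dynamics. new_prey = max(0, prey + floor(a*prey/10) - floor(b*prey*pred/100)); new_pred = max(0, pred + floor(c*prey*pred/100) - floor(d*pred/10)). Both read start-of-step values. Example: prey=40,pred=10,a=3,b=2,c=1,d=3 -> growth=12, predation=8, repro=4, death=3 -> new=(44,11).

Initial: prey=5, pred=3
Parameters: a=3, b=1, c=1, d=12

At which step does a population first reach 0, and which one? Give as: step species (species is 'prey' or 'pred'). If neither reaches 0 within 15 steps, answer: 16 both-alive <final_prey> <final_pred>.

Answer: 1 pred

Derivation:
Step 1: prey: 5+1-0=6; pred: 3+0-3=0
First extinction: pred at step 1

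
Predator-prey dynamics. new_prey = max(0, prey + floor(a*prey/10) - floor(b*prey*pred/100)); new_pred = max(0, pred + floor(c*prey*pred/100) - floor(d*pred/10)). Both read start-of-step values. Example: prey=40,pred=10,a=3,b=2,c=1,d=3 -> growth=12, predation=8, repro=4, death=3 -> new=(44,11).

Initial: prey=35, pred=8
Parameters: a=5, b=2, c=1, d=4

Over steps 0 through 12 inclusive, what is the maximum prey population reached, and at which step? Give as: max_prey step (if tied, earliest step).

Step 1: prey: 35+17-5=47; pred: 8+2-3=7
Step 2: prey: 47+23-6=64; pred: 7+3-2=8
Step 3: prey: 64+32-10=86; pred: 8+5-3=10
Step 4: prey: 86+43-17=112; pred: 10+8-4=14
Step 5: prey: 112+56-31=137; pred: 14+15-5=24
Step 6: prey: 137+68-65=140; pred: 24+32-9=47
Step 7: prey: 140+70-131=79; pred: 47+65-18=94
Step 8: prey: 79+39-148=0; pred: 94+74-37=131
Step 9: prey: 0+0-0=0; pred: 131+0-52=79
Step 10: prey: 0+0-0=0; pred: 79+0-31=48
Step 11: prey: 0+0-0=0; pred: 48+0-19=29
Step 12: prey: 0+0-0=0; pred: 29+0-11=18
Max prey = 140 at step 6

Answer: 140 6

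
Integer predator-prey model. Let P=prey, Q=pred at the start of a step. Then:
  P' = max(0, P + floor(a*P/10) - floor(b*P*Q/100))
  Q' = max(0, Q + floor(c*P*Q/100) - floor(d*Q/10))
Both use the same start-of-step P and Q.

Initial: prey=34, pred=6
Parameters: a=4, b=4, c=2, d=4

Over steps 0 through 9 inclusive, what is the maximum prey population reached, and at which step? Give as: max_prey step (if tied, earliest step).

Step 1: prey: 34+13-8=39; pred: 6+4-2=8
Step 2: prey: 39+15-12=42; pred: 8+6-3=11
Step 3: prey: 42+16-18=40; pred: 11+9-4=16
Step 4: prey: 40+16-25=31; pred: 16+12-6=22
Step 5: prey: 31+12-27=16; pred: 22+13-8=27
Step 6: prey: 16+6-17=5; pred: 27+8-10=25
Step 7: prey: 5+2-5=2; pred: 25+2-10=17
Step 8: prey: 2+0-1=1; pred: 17+0-6=11
Step 9: prey: 1+0-0=1; pred: 11+0-4=7
Max prey = 42 at step 2

Answer: 42 2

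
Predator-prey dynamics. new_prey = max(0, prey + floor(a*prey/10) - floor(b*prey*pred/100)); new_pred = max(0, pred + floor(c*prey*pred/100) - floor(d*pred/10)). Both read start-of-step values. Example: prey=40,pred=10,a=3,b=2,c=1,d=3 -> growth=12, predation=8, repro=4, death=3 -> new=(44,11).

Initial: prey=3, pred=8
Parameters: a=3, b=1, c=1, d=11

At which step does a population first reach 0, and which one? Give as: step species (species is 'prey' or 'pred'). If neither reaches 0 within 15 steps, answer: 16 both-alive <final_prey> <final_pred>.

Step 1: prey: 3+0-0=3; pred: 8+0-8=0
First extinction: pred at step 1

Answer: 1 pred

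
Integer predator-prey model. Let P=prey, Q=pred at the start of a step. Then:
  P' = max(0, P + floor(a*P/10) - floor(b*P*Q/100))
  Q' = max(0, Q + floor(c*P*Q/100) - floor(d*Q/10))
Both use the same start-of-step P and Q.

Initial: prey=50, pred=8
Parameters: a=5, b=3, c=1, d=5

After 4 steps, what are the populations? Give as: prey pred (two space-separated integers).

Step 1: prey: 50+25-12=63; pred: 8+4-4=8
Step 2: prey: 63+31-15=79; pred: 8+5-4=9
Step 3: prey: 79+39-21=97; pred: 9+7-4=12
Step 4: prey: 97+48-34=111; pred: 12+11-6=17

Answer: 111 17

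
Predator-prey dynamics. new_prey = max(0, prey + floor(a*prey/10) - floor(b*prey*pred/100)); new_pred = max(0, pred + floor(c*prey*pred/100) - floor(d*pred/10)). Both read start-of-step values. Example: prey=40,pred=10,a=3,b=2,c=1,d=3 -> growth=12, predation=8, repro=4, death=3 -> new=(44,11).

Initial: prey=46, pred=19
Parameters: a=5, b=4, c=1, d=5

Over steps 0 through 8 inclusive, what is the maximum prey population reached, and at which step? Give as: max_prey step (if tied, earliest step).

Answer: 69 8

Derivation:
Step 1: prey: 46+23-34=35; pred: 19+8-9=18
Step 2: prey: 35+17-25=27; pred: 18+6-9=15
Step 3: prey: 27+13-16=24; pred: 15+4-7=12
Step 4: prey: 24+12-11=25; pred: 12+2-6=8
Step 5: prey: 25+12-8=29; pred: 8+2-4=6
Step 6: prey: 29+14-6=37; pred: 6+1-3=4
Step 7: prey: 37+18-5=50; pred: 4+1-2=3
Step 8: prey: 50+25-6=69; pred: 3+1-1=3
Max prey = 69 at step 8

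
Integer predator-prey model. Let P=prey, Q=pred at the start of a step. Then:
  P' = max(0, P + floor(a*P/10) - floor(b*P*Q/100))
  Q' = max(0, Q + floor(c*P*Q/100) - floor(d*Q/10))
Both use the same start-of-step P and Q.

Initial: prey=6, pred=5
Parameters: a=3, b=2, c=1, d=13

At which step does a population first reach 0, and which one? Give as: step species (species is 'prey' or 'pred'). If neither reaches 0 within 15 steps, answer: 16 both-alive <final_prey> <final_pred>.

Answer: 1 pred

Derivation:
Step 1: prey: 6+1-0=7; pred: 5+0-6=0
First extinction: pred at step 1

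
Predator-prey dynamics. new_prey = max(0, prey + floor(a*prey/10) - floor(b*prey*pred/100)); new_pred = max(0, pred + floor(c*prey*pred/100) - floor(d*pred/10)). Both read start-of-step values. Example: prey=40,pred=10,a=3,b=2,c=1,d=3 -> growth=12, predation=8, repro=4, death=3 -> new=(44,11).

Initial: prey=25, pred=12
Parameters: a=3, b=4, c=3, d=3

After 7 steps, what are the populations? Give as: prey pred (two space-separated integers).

Answer: 1 8

Derivation:
Step 1: prey: 25+7-12=20; pred: 12+9-3=18
Step 2: prey: 20+6-14=12; pred: 18+10-5=23
Step 3: prey: 12+3-11=4; pred: 23+8-6=25
Step 4: prey: 4+1-4=1; pred: 25+3-7=21
Step 5: prey: 1+0-0=1; pred: 21+0-6=15
Step 6: prey: 1+0-0=1; pred: 15+0-4=11
Step 7: prey: 1+0-0=1; pred: 11+0-3=8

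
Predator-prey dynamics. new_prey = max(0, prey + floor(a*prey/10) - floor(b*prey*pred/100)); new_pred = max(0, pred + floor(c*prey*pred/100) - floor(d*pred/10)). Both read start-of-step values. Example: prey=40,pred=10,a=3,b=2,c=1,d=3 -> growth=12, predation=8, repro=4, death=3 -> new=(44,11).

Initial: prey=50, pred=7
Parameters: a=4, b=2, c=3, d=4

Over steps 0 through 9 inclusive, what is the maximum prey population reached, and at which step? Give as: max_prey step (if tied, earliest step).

Step 1: prey: 50+20-7=63; pred: 7+10-2=15
Step 2: prey: 63+25-18=70; pred: 15+28-6=37
Step 3: prey: 70+28-51=47; pred: 37+77-14=100
Step 4: prey: 47+18-94=0; pred: 100+141-40=201
Step 5: prey: 0+0-0=0; pred: 201+0-80=121
Step 6: prey: 0+0-0=0; pred: 121+0-48=73
Step 7: prey: 0+0-0=0; pred: 73+0-29=44
Step 8: prey: 0+0-0=0; pred: 44+0-17=27
Step 9: prey: 0+0-0=0; pred: 27+0-10=17
Max prey = 70 at step 2

Answer: 70 2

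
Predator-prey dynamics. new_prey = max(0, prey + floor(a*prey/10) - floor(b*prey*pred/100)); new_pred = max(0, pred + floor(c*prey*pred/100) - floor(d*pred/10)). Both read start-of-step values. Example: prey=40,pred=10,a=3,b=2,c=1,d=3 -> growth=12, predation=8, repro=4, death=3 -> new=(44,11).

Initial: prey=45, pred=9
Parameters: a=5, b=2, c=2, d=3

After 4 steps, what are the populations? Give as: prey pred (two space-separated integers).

Step 1: prey: 45+22-8=59; pred: 9+8-2=15
Step 2: prey: 59+29-17=71; pred: 15+17-4=28
Step 3: prey: 71+35-39=67; pred: 28+39-8=59
Step 4: prey: 67+33-79=21; pred: 59+79-17=121

Answer: 21 121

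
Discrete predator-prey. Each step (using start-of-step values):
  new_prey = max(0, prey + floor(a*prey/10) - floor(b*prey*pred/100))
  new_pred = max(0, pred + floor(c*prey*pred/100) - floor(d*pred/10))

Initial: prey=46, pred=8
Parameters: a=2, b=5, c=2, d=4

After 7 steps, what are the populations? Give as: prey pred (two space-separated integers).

Answer: 1 4

Derivation:
Step 1: prey: 46+9-18=37; pred: 8+7-3=12
Step 2: prey: 37+7-22=22; pred: 12+8-4=16
Step 3: prey: 22+4-17=9; pred: 16+7-6=17
Step 4: prey: 9+1-7=3; pred: 17+3-6=14
Step 5: prey: 3+0-2=1; pred: 14+0-5=9
Step 6: prey: 1+0-0=1; pred: 9+0-3=6
Step 7: prey: 1+0-0=1; pred: 6+0-2=4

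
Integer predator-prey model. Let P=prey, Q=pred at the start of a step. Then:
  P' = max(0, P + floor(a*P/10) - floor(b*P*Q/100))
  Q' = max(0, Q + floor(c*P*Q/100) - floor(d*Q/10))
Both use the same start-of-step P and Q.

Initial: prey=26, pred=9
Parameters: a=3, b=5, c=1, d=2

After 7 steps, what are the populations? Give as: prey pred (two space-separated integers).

Answer: 8 7

Derivation:
Step 1: prey: 26+7-11=22; pred: 9+2-1=10
Step 2: prey: 22+6-11=17; pred: 10+2-2=10
Step 3: prey: 17+5-8=14; pred: 10+1-2=9
Step 4: prey: 14+4-6=12; pred: 9+1-1=9
Step 5: prey: 12+3-5=10; pred: 9+1-1=9
Step 6: prey: 10+3-4=9; pred: 9+0-1=8
Step 7: prey: 9+2-3=8; pred: 8+0-1=7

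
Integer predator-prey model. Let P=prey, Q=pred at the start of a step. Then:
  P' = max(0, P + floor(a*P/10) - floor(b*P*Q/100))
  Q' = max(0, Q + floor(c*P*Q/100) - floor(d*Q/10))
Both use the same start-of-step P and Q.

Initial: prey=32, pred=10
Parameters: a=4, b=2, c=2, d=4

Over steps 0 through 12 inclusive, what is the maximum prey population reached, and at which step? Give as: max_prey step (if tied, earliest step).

Answer: 47 3

Derivation:
Step 1: prey: 32+12-6=38; pred: 10+6-4=12
Step 2: prey: 38+15-9=44; pred: 12+9-4=17
Step 3: prey: 44+17-14=47; pred: 17+14-6=25
Step 4: prey: 47+18-23=42; pred: 25+23-10=38
Step 5: prey: 42+16-31=27; pred: 38+31-15=54
Step 6: prey: 27+10-29=8; pred: 54+29-21=62
Step 7: prey: 8+3-9=2; pred: 62+9-24=47
Step 8: prey: 2+0-1=1; pred: 47+1-18=30
Step 9: prey: 1+0-0=1; pred: 30+0-12=18
Step 10: prey: 1+0-0=1; pred: 18+0-7=11
Step 11: prey: 1+0-0=1; pred: 11+0-4=7
Step 12: prey: 1+0-0=1; pred: 7+0-2=5
Max prey = 47 at step 3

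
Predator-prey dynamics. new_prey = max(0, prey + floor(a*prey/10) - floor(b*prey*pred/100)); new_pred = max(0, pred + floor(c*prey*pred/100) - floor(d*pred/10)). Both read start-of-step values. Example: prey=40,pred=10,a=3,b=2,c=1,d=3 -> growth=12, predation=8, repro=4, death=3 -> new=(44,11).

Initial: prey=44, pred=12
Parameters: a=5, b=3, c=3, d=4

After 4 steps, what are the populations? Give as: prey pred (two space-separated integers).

Answer: 0 56

Derivation:
Step 1: prey: 44+22-15=51; pred: 12+15-4=23
Step 2: prey: 51+25-35=41; pred: 23+35-9=49
Step 3: prey: 41+20-60=1; pred: 49+60-19=90
Step 4: prey: 1+0-2=0; pred: 90+2-36=56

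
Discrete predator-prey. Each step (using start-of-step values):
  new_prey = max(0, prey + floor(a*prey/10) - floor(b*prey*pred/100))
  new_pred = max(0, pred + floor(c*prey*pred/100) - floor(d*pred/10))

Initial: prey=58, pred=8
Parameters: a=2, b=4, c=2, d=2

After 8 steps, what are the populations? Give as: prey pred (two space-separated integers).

Answer: 0 14

Derivation:
Step 1: prey: 58+11-18=51; pred: 8+9-1=16
Step 2: prey: 51+10-32=29; pred: 16+16-3=29
Step 3: prey: 29+5-33=1; pred: 29+16-5=40
Step 4: prey: 1+0-1=0; pred: 40+0-8=32
Step 5: prey: 0+0-0=0; pred: 32+0-6=26
Step 6: prey: 0+0-0=0; pred: 26+0-5=21
Step 7: prey: 0+0-0=0; pred: 21+0-4=17
Step 8: prey: 0+0-0=0; pred: 17+0-3=14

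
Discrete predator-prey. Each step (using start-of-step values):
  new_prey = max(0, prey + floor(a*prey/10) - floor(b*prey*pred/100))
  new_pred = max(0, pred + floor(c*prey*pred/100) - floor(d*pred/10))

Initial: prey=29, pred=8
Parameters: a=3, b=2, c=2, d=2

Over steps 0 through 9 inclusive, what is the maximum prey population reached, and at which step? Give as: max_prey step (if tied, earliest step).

Step 1: prey: 29+8-4=33; pred: 8+4-1=11
Step 2: prey: 33+9-7=35; pred: 11+7-2=16
Step 3: prey: 35+10-11=34; pred: 16+11-3=24
Step 4: prey: 34+10-16=28; pred: 24+16-4=36
Step 5: prey: 28+8-20=16; pred: 36+20-7=49
Step 6: prey: 16+4-15=5; pred: 49+15-9=55
Step 7: prey: 5+1-5=1; pred: 55+5-11=49
Step 8: prey: 1+0-0=1; pred: 49+0-9=40
Step 9: prey: 1+0-0=1; pred: 40+0-8=32
Max prey = 35 at step 2

Answer: 35 2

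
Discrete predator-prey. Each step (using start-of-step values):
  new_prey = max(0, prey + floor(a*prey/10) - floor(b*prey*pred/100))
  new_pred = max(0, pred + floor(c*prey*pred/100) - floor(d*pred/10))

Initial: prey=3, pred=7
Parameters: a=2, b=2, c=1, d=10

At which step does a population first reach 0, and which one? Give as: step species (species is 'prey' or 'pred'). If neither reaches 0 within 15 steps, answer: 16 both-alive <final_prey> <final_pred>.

Step 1: prey: 3+0-0=3; pred: 7+0-7=0
First extinction: pred at step 1

Answer: 1 pred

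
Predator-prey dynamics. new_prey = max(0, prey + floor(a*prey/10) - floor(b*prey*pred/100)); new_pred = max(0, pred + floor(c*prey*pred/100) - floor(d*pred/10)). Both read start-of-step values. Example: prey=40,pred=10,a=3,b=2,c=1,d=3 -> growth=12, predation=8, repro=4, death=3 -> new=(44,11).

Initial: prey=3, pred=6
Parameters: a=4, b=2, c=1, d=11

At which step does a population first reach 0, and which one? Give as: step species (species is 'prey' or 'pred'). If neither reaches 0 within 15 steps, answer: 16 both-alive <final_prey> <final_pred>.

Step 1: prey: 3+1-0=4; pred: 6+0-6=0
First extinction: pred at step 1

Answer: 1 pred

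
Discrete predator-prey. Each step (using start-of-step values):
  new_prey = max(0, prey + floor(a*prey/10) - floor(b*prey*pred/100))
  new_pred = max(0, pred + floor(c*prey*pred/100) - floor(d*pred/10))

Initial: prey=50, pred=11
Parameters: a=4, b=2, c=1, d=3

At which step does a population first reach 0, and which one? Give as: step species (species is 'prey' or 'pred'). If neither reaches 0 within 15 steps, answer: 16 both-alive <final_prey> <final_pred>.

Step 1: prey: 50+20-11=59; pred: 11+5-3=13
Step 2: prey: 59+23-15=67; pred: 13+7-3=17
Step 3: prey: 67+26-22=71; pred: 17+11-5=23
Step 4: prey: 71+28-32=67; pred: 23+16-6=33
Step 5: prey: 67+26-44=49; pred: 33+22-9=46
Step 6: prey: 49+19-45=23; pred: 46+22-13=55
Step 7: prey: 23+9-25=7; pred: 55+12-16=51
Step 8: prey: 7+2-7=2; pred: 51+3-15=39
Step 9: prey: 2+0-1=1; pred: 39+0-11=28
Step 10: prey: 1+0-0=1; pred: 28+0-8=20
Step 11: prey: 1+0-0=1; pred: 20+0-6=14
Step 12: prey: 1+0-0=1; pred: 14+0-4=10
Step 13: prey: 1+0-0=1; pred: 10+0-3=7
Step 14: prey: 1+0-0=1; pred: 7+0-2=5
Step 15: prey: 1+0-0=1; pred: 5+0-1=4
No extinction within 15 steps

Answer: 16 both-alive 1 4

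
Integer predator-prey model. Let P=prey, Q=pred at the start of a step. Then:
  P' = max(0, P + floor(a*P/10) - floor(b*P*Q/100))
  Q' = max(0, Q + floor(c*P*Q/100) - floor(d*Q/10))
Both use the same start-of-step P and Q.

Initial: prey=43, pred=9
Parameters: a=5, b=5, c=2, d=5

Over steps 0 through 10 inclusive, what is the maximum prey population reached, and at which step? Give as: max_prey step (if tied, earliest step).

Step 1: prey: 43+21-19=45; pred: 9+7-4=12
Step 2: prey: 45+22-27=40; pred: 12+10-6=16
Step 3: prey: 40+20-32=28; pred: 16+12-8=20
Step 4: prey: 28+14-28=14; pred: 20+11-10=21
Step 5: prey: 14+7-14=7; pred: 21+5-10=16
Step 6: prey: 7+3-5=5; pred: 16+2-8=10
Step 7: prey: 5+2-2=5; pred: 10+1-5=6
Step 8: prey: 5+2-1=6; pred: 6+0-3=3
Step 9: prey: 6+3-0=9; pred: 3+0-1=2
Step 10: prey: 9+4-0=13; pred: 2+0-1=1
Max prey = 45 at step 1

Answer: 45 1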